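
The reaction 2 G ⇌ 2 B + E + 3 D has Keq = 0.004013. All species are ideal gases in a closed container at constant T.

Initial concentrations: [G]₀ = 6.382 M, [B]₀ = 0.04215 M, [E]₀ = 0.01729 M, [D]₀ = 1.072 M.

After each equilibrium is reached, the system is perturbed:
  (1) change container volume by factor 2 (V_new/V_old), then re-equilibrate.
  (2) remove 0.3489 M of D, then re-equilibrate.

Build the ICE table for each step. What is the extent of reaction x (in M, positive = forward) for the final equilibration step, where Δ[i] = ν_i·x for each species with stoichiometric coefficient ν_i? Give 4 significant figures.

x = 0.0434 M

Q₀ = 9.2910e-07 vs Keq = 0.004013 ⇒ Q<K, forward
Step 1:
                    G           B           E           D
  I             6.382     0.04215     0.01729       1.072
  C           -0.3681      0.3681       0.184      0.5521
  E             6.014      0.4102      0.2013       1.624
  solve Keq expr → x = 0.184; check Q = 0.004013
Then change container volume by factor 2 (V_new/V_old).
Step 2:
                    G           B           E           D
  I             3.007      0.2051      0.1007      0.8121
  C           -0.1713      0.1713     0.08567       0.257
  E             2.836      0.3765      0.1863       1.069
  solve Keq expr → x = 0.08567; check Q = 0.004013
Then remove 0.3489 M of D.
Step 3:
                    G           B           E           D
  I             2.836      0.3765      0.1863      0.7202
  C          -0.08681     0.08681      0.0434      0.1302
  E             2.749      0.4633      0.2297      0.8504
  solve Keq expr → x = 0.0434; check Q = 0.004013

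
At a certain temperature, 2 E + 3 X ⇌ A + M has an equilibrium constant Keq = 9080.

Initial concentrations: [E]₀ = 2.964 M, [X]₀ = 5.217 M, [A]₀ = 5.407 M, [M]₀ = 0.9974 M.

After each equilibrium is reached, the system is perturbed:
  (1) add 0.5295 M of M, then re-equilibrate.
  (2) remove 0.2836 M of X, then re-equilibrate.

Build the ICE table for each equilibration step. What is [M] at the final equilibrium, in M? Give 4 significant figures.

Q₀ = 0.004323 vs Keq = 9080 ⇒ Q<K, forward
Step 1:
                   E          X          A          M
  I            2.964      5.217      5.407     0.9974
  C           -2.909     -4.364      1.455      1.455
  E          0.05464      0.853      6.862      2.452
  solve Keq expr → x = 1.455; check Q = 9080
Then add 0.5295 M of M.
Step 2:
                   E          X          A          M
  I          0.05464      0.853      6.862      2.982
  C         0.004819   0.007229   -0.00241   -0.00241
  E          0.05946     0.8602      6.859      2.979
  solve Keq expr → x = -0.00241; check Q = 9080
Then remove 0.2836 M of X.
Step 3:
                   E          X          A          M
  I          0.05946     0.5766      6.859      2.979
  C          0.03516    0.05274   -0.01758   -0.01758
  E          0.09462     0.6293      6.842      2.962
  solve Keq expr → x = -0.01758; check Q = 9080

[M]_eq = 2.962 M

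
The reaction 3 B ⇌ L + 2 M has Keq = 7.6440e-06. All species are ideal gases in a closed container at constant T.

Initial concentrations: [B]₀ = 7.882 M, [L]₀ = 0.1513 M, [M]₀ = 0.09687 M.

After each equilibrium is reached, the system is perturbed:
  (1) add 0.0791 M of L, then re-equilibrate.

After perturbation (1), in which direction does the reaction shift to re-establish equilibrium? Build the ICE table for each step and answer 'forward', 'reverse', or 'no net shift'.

Q₀ = 2.8994e-06 vs Keq = 7.6440e-06 ⇒ Q<K, forward
Step 1:
                   B          L          M
  Initial      7.882     0.1513    0.09687
  Change    -0.07111     0.0237     0.0474
  Equil        7.811      0.175     0.1443
  solve Keq expr → x = 0.0237; check Q = 7.6440e-06
Then add 0.0791 M of L.
Step 2:
                   B          L          M
  Initial      7.811     0.2541     0.1443
  Change     0.03182   -0.01061   -0.02121
  Equil        7.843     0.2435     0.1231
  solve Keq expr → x = -0.01061; check Q = 7.6440e-06

Direction: reverse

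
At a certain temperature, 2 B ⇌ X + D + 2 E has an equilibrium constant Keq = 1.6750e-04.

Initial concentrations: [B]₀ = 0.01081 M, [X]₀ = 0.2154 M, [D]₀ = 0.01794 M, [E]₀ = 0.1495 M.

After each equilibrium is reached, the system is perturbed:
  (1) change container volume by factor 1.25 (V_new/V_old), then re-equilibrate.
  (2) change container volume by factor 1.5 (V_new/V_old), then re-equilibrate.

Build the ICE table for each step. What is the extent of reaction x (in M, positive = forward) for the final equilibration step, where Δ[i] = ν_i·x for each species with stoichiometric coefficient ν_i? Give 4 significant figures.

Q₀ = 0.7391 vs Keq = 1.6750e-04 ⇒ Q>K, reverse
Step 1:
                    B           X           D           E
  I           0.01081      0.2154     0.01794      0.1495
  C            0.0356     -0.0178     -0.0178     -0.0356
  E           0.04641      0.1976  1.4072e-04      0.1139
  solve Keq expr → x = -0.0178; check Q = 1.6750e-04
Then change container volume by factor 1.25 (V_new/V_old).
Step 2:
                    B           X           D           E
  I           0.03713      0.1581  1.1258e-04     0.09112
  C       -1.2324e-04  6.1620e-05  6.1620e-05  1.2324e-04
  E             0.037      0.1581  1.7420e-04     0.09124
  solve Keq expr → x = 6.1620e-05; check Q = 1.6750e-04
Then change container volume by factor 1.5 (V_new/V_old).
Step 3:
                    B           X           D           E
  I           0.02467      0.1054  1.1613e-04     0.06083
  C       -2.7358e-04  1.3679e-04  1.3679e-04  2.7358e-04
  E            0.0244      0.1056  2.5292e-04      0.0611
  solve Keq expr → x = 1.3679e-04; check Q = 1.6750e-04

x = 1.3679e-04 M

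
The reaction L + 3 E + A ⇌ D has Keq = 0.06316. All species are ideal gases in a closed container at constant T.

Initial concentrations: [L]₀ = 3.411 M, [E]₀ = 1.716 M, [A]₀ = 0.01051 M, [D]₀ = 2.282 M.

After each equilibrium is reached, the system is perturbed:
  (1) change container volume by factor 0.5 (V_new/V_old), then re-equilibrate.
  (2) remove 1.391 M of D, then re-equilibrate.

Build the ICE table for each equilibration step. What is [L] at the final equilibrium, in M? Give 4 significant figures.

Q₀ = 12.6 vs Keq = 0.06316 ⇒ Q>K, reverse
Step 1:
                    L           E           A           D
  init          3.411       1.716     0.01051       2.282
  Δ            0.3595       1.078      0.3595     -0.3595
  eq             3.77       2.794        0.37       1.923
  solve Keq expr → x = -0.3595; check Q = 0.06316
Then change container volume by factor 0.5 (V_new/V_old).
Step 2:
                    L           E           A           D
  init          7.541       5.589        0.74       3.845
  Δ           -0.5687      -1.706     -0.5687      0.5687
  eq            6.972       3.883      0.1712       4.414
  solve Keq expr → x = 0.5687; check Q = 0.06316
Then remove 1.391 M of D.
Step 3:
                    L           E           A           D
  init          6.972       3.883      0.1712       3.023
  Δ          -0.03995     -0.1198    -0.03995     0.03995
  eq            6.932       3.763      0.1313       3.063
  solve Keq expr → x = 0.03995; check Q = 0.06316

[L]_eq = 6.932 M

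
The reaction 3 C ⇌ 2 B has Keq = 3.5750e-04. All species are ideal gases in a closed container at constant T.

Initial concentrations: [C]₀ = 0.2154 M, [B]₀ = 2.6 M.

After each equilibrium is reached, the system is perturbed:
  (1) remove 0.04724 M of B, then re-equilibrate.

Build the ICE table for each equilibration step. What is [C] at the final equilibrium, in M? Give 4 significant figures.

Q₀ = 676.4 vs Keq = 3.5750e-04 ⇒ Q>K, reverse
Step 1:
                    C           B
  I            0.2154         2.6
  C             3.682      -2.455
  E             3.897      0.1455
  solve Keq expr → x = -1.227; check Q = 3.5750e-04
Then remove 0.04724 M of B.
Step 2:
                    C           B
  I             3.897     0.09823
  C          -0.06539     0.04359
  E             3.832      0.1418
  solve Keq expr → x = 0.0218; check Q = 3.5750e-04

[C]_eq = 3.832 M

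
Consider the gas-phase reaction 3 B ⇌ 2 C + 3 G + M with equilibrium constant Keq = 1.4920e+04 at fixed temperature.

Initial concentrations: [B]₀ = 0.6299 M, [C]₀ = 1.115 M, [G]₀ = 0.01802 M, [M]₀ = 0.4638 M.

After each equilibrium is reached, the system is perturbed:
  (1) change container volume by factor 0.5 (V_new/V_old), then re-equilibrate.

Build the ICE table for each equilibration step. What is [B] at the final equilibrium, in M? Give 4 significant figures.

[B]_eq = 0.1096 M

Q₀ = 1.3500e-05 vs Keq = 1.4920e+04 ⇒ Q<K, forward
Step 1:
                   B          C          G          M
  init        0.6299      1.115    0.01802     0.4638
  Δ           -0.601     0.4006      0.601     0.2003
  eq         0.02894      1.516      0.619     0.6641
  solve Keq expr → x = 0.2003; check Q = 1.4920e+04
Then change container volume by factor 0.5 (V_new/V_old).
Step 2:
                   B          C          G          M
  init       0.05789      3.031      1.238      1.328
  Δ          0.05173   -0.03449   -0.05173   -0.01724
  eq          0.1096      2.997      1.186      1.311
  solve Keq expr → x = -0.01724; check Q = 1.4920e+04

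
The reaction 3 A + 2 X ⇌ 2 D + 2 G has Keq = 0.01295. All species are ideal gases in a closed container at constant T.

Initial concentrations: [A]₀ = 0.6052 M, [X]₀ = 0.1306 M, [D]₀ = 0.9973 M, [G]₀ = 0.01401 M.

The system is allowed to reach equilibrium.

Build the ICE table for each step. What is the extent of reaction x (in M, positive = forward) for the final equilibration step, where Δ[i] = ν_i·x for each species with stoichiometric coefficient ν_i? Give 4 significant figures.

x = -0.003212 M

Q₀ = 0.05164 vs Keq = 0.01295 ⇒ Q>K, reverse
Step 1:
                  A         X         D         G
  I          0.6052    0.1306    0.9973   0.01401
  C        0.009635  0.006423 -0.006423 -0.006423
  E          0.6148     0.137    0.9909  0.007587
  solve Keq expr → x = -0.003212; check Q = 0.01295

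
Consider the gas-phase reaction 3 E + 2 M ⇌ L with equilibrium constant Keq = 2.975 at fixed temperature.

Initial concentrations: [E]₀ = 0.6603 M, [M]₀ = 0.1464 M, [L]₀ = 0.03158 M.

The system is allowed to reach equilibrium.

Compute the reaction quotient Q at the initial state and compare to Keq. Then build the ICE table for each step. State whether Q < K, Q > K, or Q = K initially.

Q₀ = 5.118 vs Keq = 2.975 ⇒ Q>K, reverse
Step 1:
                  E         M         L
  init       0.6603    0.1464   0.03158
  Δ         0.02158   0.01439 -0.007195
  eq         0.6819    0.1608   0.02439
  solve Keq expr → x = -0.007195; check Q = 2.975

Q₀ = 5.118; Q > K (proceeds reverse)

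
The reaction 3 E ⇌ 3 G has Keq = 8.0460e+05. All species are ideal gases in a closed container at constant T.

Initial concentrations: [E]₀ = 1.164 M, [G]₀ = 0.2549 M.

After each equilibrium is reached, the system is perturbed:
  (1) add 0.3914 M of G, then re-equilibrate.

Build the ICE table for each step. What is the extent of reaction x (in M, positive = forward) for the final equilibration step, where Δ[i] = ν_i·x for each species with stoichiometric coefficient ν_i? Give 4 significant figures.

x = -0.001388 M

Q₀ = 0.0105 vs Keq = 8.0460e+05 ⇒ Q<K, forward
Step 1:
                    E           G
  init          1.164      0.2549
  Δ            -1.149       1.149
  eq          0.01509       1.404
  solve Keq expr → x = 0.383; check Q = 8.0460e+05
Then add 0.3914 M of G.
Step 2:
                    E           G
  init        0.01509       1.795
  Δ          0.004163   -0.004163
  eq          0.01926       1.791
  solve Keq expr → x = -0.001388; check Q = 8.0460e+05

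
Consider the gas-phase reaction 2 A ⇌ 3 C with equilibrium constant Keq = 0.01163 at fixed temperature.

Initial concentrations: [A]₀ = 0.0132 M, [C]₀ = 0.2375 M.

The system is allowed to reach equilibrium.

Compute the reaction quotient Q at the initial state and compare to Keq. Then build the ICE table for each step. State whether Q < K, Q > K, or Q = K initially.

Q₀ = 76.89 vs Keq = 0.01163 ⇒ Q>K, reverse
Step 1:
                  A         C
  I          0.0132    0.2375
  C          0.1191   -0.1787
  E          0.1323   0.05883
  solve Keq expr → x = -0.05956; check Q = 0.01163

Q₀ = 76.89; Q > K (proceeds reverse)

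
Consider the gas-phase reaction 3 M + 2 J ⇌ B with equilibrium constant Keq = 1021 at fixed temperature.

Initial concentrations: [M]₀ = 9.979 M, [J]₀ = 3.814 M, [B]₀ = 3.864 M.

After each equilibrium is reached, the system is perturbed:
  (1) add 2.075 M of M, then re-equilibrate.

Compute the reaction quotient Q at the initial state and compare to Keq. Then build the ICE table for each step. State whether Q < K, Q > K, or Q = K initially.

Q₀ = 2.6731e-04 vs Keq = 1021 ⇒ Q<K, forward
Step 1:
                  M         J         B
  Initial     9.979     3.814     3.864
  Change     -5.708    -3.805     1.903
  Equil       4.271  0.008515     5.767
  solve Keq expr → x = 1.903; check Q = 1021
Then add 2.075 M of M.
Step 2:
                  M         J         B
  Initial     6.346  0.008515     5.767
  Change   -0.00571 -0.003807  0.001903
  Equil        6.34  0.004709     5.769
  solve Keq expr → x = 0.001903; check Q = 1021

Q₀ = 2.6731e-04; Q < K (proceeds forward)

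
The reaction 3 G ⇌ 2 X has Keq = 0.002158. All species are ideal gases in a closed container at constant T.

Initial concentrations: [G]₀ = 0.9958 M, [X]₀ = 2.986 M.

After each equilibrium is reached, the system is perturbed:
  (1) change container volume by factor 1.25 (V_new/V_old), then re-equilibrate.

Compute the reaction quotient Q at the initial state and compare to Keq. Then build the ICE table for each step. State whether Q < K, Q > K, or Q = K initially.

Q₀ = 9.029 vs Keq = 0.002158 ⇒ Q>K, reverse
Step 1:
                   G          X
  init        0.9958      2.986
  Δ            3.757     -2.505
  eq           4.753     0.4813
  solve Keq expr → x = -1.252; check Q = 0.002158
Then change container volume by factor 1.25 (V_new/V_old).
Step 2:
                   G          X
  init         3.802     0.3851
  Δ          0.05063   -0.03375
  eq           3.853     0.3513
  solve Keq expr → x = -0.01688; check Q = 0.002158

Q₀ = 9.029; Q > K (proceeds reverse)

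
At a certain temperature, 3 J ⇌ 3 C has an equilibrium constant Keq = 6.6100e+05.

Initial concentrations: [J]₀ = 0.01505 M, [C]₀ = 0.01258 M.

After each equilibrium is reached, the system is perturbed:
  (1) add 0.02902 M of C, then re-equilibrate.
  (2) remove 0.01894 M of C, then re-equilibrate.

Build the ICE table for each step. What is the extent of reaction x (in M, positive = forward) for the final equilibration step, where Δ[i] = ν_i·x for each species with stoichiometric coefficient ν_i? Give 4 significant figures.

Q₀ = 0.584 vs Keq = 6.6100e+05 ⇒ Q<K, forward
Step 1:
                  J         C
  I         0.01505   0.01258
  C        -0.01474   0.01474
  E       3.1359e-04   0.02732
  solve Keq expr → x = 0.004912; check Q = 6.6100e+05
Then add 0.02902 M of C.
Step 2:
                  J         C
  I       3.1359e-04   0.05634
  C       3.2936e-04 -3.2936e-04
  E       6.4295e-04   0.05601
  solve Keq expr → x = -1.0979e-04; check Q = 6.6100e+05
Then remove 0.01894 M of C.
Step 3:
                  J         C
  I       6.4295e-04   0.03707
  C       -2.1496e-04 2.1496e-04
  E       4.2799e-04   0.03728
  solve Keq expr → x = 7.1653e-05; check Q = 6.6100e+05

x = 7.1653e-05 M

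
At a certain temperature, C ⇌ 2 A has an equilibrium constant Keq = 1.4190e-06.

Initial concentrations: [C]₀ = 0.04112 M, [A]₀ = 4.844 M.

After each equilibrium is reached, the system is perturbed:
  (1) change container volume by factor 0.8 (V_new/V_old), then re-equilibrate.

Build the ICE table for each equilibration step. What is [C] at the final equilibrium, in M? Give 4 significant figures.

[C]_eq = 3.078 M

Q₀ = 570.6 vs Keq = 1.4190e-06 ⇒ Q>K, reverse
Step 1:
                   C          A
  I          0.04112      4.844
  C            2.421     -4.842
  E            2.462   0.001869
  solve Keq expr → x = -2.421; check Q = 1.4190e-06
Then change container volume by factor 0.8 (V_new/V_old).
Step 2:
                   C          A
  I            3.078   0.002336
  C       1.2331e-04 -2.4663e-04
  E            3.078    0.00209
  solve Keq expr → x = -1.2331e-04; check Q = 1.4190e-06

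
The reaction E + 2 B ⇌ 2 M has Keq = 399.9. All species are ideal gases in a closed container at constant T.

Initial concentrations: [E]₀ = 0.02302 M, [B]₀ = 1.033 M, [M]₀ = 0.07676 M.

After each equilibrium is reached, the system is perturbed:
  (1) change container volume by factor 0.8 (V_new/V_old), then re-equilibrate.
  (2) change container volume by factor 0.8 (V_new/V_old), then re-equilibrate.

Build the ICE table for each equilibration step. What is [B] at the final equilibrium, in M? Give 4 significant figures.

Q₀ = 0.2399 vs Keq = 399.9 ⇒ Q<K, forward
Step 1:
                   E          B          M
  Initial    0.02302      1.033    0.07676
  Change    -0.02298   -0.04596    0.04596
  Equil   3.8657e-05      0.987     0.1227
  solve Keq expr → x = 0.02298; check Q = 399.9
Then change container volume by factor 0.8 (V_new/V_old).
Step 2:
                   E          B          M
  Initial 4.8322e-05      1.234     0.1534
  Change  -9.6534e-06 -1.9307e-05 1.9307e-05
  Equil   3.8668e-05      1.234     0.1534
  solve Keq expr → x = 9.6534e-06; check Q = 399.9
Then change container volume by factor 0.8 (V_new/V_old).
Step 3:
                   E          B          M
  Initial 4.8335e-05      1.542     0.1918
  Change  -9.6583e-06 -1.9317e-05 1.9317e-05
  Equil   3.8677e-05      1.542     0.1918
  solve Keq expr → x = 9.6583e-06; check Q = 399.9

[B]_eq = 1.542 M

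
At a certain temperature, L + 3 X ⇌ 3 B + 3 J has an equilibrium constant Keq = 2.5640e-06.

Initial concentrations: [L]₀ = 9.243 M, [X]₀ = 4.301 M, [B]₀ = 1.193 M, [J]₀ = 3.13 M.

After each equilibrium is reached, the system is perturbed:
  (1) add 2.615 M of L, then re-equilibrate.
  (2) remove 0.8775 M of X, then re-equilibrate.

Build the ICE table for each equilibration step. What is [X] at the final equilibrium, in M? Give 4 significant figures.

[X]_eq = 4.545 M

Q₀ = 0.0708 vs Keq = 2.5640e-06 ⇒ Q>K, reverse
Step 1:
                    L           X           B           J
  Initial       9.243       4.301       1.193        3.13
  Change       0.3716       1.115      -1.115      -1.115
  Equil         9.615       5.416     0.07821       2.015
  solve Keq expr → x = -0.3716; check Q = 2.5640e-06
Then add 2.615 M of L.
Step 2:
                    L           X           B           J
  Initial       12.23       5.416     0.07821       2.015
  Change    -0.002057   -0.006171    0.006171    0.006171
  Equil         12.23        5.41     0.08439       2.021
  solve Keq expr → x = 0.002057; check Q = 2.5640e-06
Then remove 0.8775 M of X.
Step 3:
                    L           X           B           J
  Initial       12.23       4.532     0.08439       2.021
  Change     0.004339     0.01302    -0.01302    -0.01302
  Equil         12.23       4.545     0.07137       2.008
  solve Keq expr → x = -0.004339; check Q = 2.5640e-06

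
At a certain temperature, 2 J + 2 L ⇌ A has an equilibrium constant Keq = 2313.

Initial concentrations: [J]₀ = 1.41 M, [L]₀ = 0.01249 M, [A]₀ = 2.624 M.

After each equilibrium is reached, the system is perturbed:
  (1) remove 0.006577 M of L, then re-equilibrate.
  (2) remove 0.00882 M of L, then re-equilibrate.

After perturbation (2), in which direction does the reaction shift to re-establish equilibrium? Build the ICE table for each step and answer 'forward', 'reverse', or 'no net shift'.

Q₀ = 8461 vs Keq = 2313 ⇒ Q>K, reverse
Step 1:
                   J          L          A
  init          1.41    0.01249      2.624
  Δ          0.01118    0.01118  -0.005592
  eq           1.421    0.02367      2.618
  solve Keq expr → x = -0.005592; check Q = 2313
Then remove 0.006577 M of L.
Step 2:
                   J          L          A
  init         1.421     0.0171      2.618
  Δ         0.006455   0.006455  -0.003228
  eq           1.428    0.02355      2.615
  solve Keq expr → x = -0.003228; check Q = 2313
Then remove 0.00882 M of L.
Step 3:
                   J          L          A
  init         1.428    0.01473      2.615
  Δ         0.008659   0.008659  -0.004329
  eq           1.436    0.02339      2.611
  solve Keq expr → x = -0.004329; check Q = 2313

Direction: reverse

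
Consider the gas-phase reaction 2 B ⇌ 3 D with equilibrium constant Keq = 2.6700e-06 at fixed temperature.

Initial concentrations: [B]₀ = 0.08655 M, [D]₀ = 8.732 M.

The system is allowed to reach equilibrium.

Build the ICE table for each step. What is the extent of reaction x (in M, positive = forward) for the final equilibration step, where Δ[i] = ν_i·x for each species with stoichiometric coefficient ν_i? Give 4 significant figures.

Q₀ = 8.8881e+04 vs Keq = 2.6700e-06 ⇒ Q>K, reverse
Step 1:
                   B          D
  init       0.08655      8.732
  Δ            5.791     -8.687
  eq           5.878    0.04518
  solve Keq expr → x = -2.896; check Q = 2.6700e-06

x = -2.896 M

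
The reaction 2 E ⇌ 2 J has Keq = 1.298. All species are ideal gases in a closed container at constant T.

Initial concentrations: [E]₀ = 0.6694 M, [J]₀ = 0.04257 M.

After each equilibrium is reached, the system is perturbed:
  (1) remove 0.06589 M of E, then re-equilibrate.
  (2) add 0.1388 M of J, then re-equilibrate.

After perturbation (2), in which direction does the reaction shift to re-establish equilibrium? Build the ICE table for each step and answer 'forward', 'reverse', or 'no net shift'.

Direction: reverse

Q₀ = 0.004044 vs Keq = 1.298 ⇒ Q<K, forward
Step 1:
                  E         J
  init       0.6694   0.04257
  Δ         -0.3366    0.3366
  eq         0.3328    0.3792
  solve Keq expr → x = 0.1683; check Q = 1.298
Then remove 0.06589 M of E.
Step 2:
                  E         J
  init       0.2669    0.3792
  Δ         0.03509  -0.03509
  eq          0.302    0.3441
  solve Keq expr → x = -0.01755; check Q = 1.298
Then add 0.1388 M of J.
Step 3:
                  E         J
  init        0.302    0.4829
  Δ         0.06488  -0.06488
  eq         0.3669     0.418
  solve Keq expr → x = -0.03244; check Q = 1.298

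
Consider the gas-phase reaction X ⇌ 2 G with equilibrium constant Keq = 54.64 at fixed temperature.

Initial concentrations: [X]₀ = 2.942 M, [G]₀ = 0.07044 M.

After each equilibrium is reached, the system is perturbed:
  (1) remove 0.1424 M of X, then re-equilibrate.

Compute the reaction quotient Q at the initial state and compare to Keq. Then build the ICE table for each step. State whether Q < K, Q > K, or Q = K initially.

Q₀ = 0.001687; Q < K (proceeds forward)

Q₀ = 0.001687 vs Keq = 54.64 ⇒ Q<K, forward
Step 1:
                   X          G
  I            2.942    0.07044
  C           -2.479      4.958
  E           0.4628      5.029
  solve Keq expr → x = 2.479; check Q = 54.64
Then remove 0.1424 M of X.
Step 2:
                   X          G
  I           0.3204      5.029
  C           0.1047    -0.2093
  E           0.4251      4.819
  solve Keq expr → x = -0.1047; check Q = 54.64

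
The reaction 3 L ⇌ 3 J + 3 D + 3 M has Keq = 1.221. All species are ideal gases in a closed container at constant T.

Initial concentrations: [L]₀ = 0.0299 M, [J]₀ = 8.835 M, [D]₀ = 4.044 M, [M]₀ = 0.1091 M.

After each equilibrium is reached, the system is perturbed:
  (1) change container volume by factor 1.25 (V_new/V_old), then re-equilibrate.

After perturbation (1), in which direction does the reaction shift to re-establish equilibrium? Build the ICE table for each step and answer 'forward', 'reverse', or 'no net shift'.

Q₀ = 2.2157e+06 vs Keq = 1.221 ⇒ Q>K, reverse
Step 1:
                    L           J           D           M
  I            0.0299       8.835       4.044      0.1091
  C            0.1049     -0.1049     -0.1049     -0.1049
  E            0.1348        8.73       3.939     0.00419
  solve Keq expr → x = -0.03497; check Q = 1.221
Then change container volume by factor 1.25 (V_new/V_old).
Step 2:
                    L           J           D           M
  I            0.1078       6.984       3.151    0.003352
  C         -0.001794    0.001794    0.001794    0.001794
  E            0.1061       6.986       3.153    0.005146
  solve Keq expr → x = 5.9804e-04; check Q = 1.221

Direction: forward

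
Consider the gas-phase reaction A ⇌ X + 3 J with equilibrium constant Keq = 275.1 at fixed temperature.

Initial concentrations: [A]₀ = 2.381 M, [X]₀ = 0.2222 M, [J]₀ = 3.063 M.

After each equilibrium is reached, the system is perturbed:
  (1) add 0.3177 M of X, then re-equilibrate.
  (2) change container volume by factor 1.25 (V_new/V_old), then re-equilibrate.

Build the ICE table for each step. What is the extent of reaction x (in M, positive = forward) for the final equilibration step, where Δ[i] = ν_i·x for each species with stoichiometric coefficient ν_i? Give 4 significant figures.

Q₀ = 2.682 vs Keq = 275.1 ⇒ Q<K, forward
Step 1:
                  A         X         J
  I           2.381    0.2222     3.063
  C          -1.112     1.112     3.335
  E           1.269     1.334     6.398
  solve Keq expr → x = 1.112; check Q = 275.1
Then add 0.3177 M of X.
Step 2:
                  A         X         J
  I           1.269     1.651     6.398
  C         0.07584  -0.07584   -0.2275
  E           1.345     1.576      6.17
  solve Keq expr → x = -0.07584; check Q = 275.1
Then change container volume by factor 1.25 (V_new/V_old).
Step 3:
                  A         X         J
  I           1.076      1.26     4.936
  C          -0.192     0.192     0.576
  E          0.8842     1.452     5.512
  solve Keq expr → x = 0.192; check Q = 275.1

x = 0.192 M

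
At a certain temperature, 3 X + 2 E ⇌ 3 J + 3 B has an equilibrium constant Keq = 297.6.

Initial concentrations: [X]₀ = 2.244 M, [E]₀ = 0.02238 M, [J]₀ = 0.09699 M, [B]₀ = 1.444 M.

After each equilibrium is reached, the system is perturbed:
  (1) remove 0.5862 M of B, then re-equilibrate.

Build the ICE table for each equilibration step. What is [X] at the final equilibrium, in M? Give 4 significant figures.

[X]_eq = 2.211 M

Q₀ = 0.4854 vs Keq = 297.6 ⇒ Q<K, forward
Step 1:
                    X           E           J           B
  init          2.244     0.02238     0.09699       1.444
  Δ          -0.03139    -0.02093     0.03139     0.03139
  eq            2.213    0.001452      0.1284       1.475
  solve Keq expr → x = 0.01046; check Q = 297.6
Then remove 0.5862 M of B.
Step 2:
                    X           E           J           B
  init          2.213    0.001452      0.1284      0.8892
  Δ         -0.001142 -7.6165e-04    0.001142    0.001142
  eq            2.211  6.9027e-04      0.1295      0.8903
  solve Keq expr → x = 3.8083e-04; check Q = 297.6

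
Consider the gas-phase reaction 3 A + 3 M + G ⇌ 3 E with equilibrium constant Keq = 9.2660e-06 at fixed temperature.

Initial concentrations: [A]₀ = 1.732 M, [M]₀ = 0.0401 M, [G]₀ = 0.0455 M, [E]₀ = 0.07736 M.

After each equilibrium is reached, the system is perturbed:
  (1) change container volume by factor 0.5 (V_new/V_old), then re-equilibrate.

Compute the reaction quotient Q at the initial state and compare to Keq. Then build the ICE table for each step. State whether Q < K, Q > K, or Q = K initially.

Q₀ = 30.37 vs Keq = 9.2660e-06 ⇒ Q>K, reverse
Step 1:
                    A           M           G           E
  I             1.732      0.0401      0.0455     0.07736
  C           0.07554     0.07554     0.02518    -0.07554
  E             1.808      0.1156     0.07068    0.001815
  solve Keq expr → x = -0.02518; check Q = 9.2660e-06
Then change container volume by factor 0.5 (V_new/V_old).
Step 2:
                    A           M           G           E
  I             3.615      0.2313      0.1414    0.003631
  C          -0.00526    -0.00526   -0.001753     0.00526
  E              3.61       0.226      0.1396     0.00889
  solve Keq expr → x = 0.001753; check Q = 9.2660e-06

Q₀ = 30.37; Q > K (proceeds reverse)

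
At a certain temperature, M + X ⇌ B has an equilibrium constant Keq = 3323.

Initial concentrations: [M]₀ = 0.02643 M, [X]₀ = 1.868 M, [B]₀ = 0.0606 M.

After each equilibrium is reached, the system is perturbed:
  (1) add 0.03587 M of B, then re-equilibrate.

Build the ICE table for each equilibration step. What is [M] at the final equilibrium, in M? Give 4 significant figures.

[M]_eq = 2.0080e-05 M

Q₀ = 1.227 vs Keq = 3323 ⇒ Q<K, forward
Step 1:
                  M         X         B
  init      0.02643     1.868    0.0606
  Δ        -0.02642  -0.02642   0.02642
  eq      1.4219e-05     1.842   0.08702
  solve Keq expr → x = 0.02642; check Q = 3323
Then add 0.03587 M of B.
Step 2:
                  M         X         B
  init    1.4219e-05     1.842    0.1229
  Δ       5.8605e-06 5.8605e-06 -5.8605e-06
  eq      2.0080e-05     1.842    0.1229
  solve Keq expr → x = -5.8605e-06; check Q = 3323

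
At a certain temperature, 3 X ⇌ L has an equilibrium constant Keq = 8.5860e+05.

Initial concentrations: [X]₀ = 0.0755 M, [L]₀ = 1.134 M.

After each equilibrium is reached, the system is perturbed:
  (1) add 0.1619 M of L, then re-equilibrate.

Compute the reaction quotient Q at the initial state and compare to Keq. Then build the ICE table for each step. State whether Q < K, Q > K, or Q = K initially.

Q₀ = 2635 vs Keq = 8.5860e+05 ⇒ Q<K, forward
Step 1:
                   X          L
  Initial     0.0755      1.134
  Change    -0.06446    0.02149
  Equil      0.01104      1.155
  solve Keq expr → x = 0.02149; check Q = 8.5860e+05
Then add 0.1619 M of L.
Step 2:
                   X          L
  Initial    0.01104      1.317
  Change  4.9280e-04 -1.6427e-04
  Equil      0.01153      1.317
  solve Keq expr → x = -1.6427e-04; check Q = 8.5860e+05

Q₀ = 2635; Q < K (proceeds forward)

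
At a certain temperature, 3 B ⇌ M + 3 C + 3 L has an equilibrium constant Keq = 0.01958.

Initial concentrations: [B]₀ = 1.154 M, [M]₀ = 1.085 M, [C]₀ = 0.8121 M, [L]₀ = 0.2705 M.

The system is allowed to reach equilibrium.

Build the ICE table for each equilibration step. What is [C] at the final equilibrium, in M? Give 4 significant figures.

[C]_eq = 0.8701 M

Q₀ = 0.007484 vs Keq = 0.01958 ⇒ Q<K, forward
Step 1:
                   B          M          C          L
  init         1.154      1.085     0.8121     0.2705
  Δ         -0.05798    0.01933    0.05798    0.05798
  eq           1.096      1.104     0.8701     0.3285
  solve Keq expr → x = 0.01933; check Q = 0.01958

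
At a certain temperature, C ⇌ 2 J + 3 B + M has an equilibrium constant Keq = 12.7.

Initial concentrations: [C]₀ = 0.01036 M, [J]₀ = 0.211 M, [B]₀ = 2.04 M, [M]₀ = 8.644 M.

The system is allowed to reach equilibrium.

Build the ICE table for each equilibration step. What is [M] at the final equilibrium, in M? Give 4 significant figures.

Q₀ = 315.4 vs Keq = 12.7 ⇒ Q>K, reverse
Step 1:
                  C         J         B         M
  init      0.01036     0.211      2.04     8.644
  Δ         0.04878  -0.09756   -0.1463  -0.04878
  eq        0.05914    0.1134     1.894     8.595
  solve Keq expr → x = -0.04878; check Q = 12.7

[M]_eq = 8.595 M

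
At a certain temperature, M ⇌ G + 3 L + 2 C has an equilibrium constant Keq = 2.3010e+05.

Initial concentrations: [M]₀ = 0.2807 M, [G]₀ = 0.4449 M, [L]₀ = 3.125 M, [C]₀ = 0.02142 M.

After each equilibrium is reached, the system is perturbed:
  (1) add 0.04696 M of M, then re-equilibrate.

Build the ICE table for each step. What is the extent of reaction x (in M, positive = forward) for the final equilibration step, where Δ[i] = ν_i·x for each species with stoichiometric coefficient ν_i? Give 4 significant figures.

x = 0.04692 M

Q₀ = 0.02219 vs Keq = 2.3010e+05 ⇒ Q<K, forward
Step 1:
                  M         G         L         C
  init       0.2807    0.4449     3.125   0.02142
  Δ         -0.2806    0.2806    0.8419    0.5613
  eq      6.6829e-05    0.7255     3.967    0.5827
  solve Keq expr → x = 0.2806; check Q = 2.3010e+05
Then add 0.04696 M of M.
Step 2:
                  M         G         L         C
  init      0.04703    0.7255     3.967    0.5827
  Δ        -0.04692   0.04692    0.1408   0.09384
  eq      1.0649e-04    0.7725     4.108    0.6765
  solve Keq expr → x = 0.04692; check Q = 2.3010e+05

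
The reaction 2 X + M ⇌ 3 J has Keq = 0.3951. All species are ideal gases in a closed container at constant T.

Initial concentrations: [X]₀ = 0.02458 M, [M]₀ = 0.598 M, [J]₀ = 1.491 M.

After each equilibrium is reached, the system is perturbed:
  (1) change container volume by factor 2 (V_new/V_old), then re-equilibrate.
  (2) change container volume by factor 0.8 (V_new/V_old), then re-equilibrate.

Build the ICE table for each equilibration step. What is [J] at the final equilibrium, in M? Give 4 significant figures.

[J]_eq = 0.3372 M

Q₀ = 9174 vs Keq = 0.3951 ⇒ Q>K, reverse
Step 1:
                    X           M           J
  I           0.02458       0.598       1.491
  C            0.6344      0.3172     -0.9515
  E            0.6589      0.9152      0.5395
  solve Keq expr → x = -0.3172; check Q = 0.3951
Then change container volume by factor 2 (V_new/V_old).
Step 2:
                    X           M           J
  I            0.3295      0.4576      0.2697
  C                 0           0           0
  E            0.3295      0.4576      0.2697
  solve Keq expr → x = 0; check Q = 0.3951
Then change container volume by factor 0.8 (V_new/V_old).
Step 3:
                    X           M           J
  I            0.4118       0.572      0.3372
  C                 0           0           0
  E            0.4118       0.572      0.3372
  solve Keq expr → x = 0; check Q = 0.3951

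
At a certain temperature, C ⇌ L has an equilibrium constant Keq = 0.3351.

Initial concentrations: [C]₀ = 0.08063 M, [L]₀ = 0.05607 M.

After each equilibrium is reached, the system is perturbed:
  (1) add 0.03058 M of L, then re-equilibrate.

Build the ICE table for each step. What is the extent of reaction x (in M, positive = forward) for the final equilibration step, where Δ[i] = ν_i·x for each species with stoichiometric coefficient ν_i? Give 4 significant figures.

Q₀ = 0.6954 vs Keq = 0.3351 ⇒ Q>K, reverse
Step 1:
                  C         L
  I         0.08063   0.05607
  C         0.02176  -0.02176
  E          0.1024   0.03431
  solve Keq expr → x = -0.02176; check Q = 0.3351
Then add 0.03058 M of L.
Step 2:
                  C         L
  I          0.1024   0.06489
  C          0.0229   -0.0229
  E          0.1253   0.04199
  solve Keq expr → x = -0.0229; check Q = 0.3351

x = -0.0229 M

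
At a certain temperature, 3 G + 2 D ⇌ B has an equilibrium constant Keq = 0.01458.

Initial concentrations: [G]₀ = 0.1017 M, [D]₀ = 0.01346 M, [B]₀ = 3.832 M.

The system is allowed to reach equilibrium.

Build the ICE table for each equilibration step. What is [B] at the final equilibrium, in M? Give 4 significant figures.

[B]_eq = 2.738 M

Q₀ = 2.0108e+07 vs Keq = 0.01458 ⇒ Q>K, reverse
Step 1:
                  G         D         B
  Initial    0.1017   0.01346     3.832
  Change      3.282     2.188    -1.094
  Equil       3.384     2.202     2.738
  solve Keq expr → x = -1.094; check Q = 0.01458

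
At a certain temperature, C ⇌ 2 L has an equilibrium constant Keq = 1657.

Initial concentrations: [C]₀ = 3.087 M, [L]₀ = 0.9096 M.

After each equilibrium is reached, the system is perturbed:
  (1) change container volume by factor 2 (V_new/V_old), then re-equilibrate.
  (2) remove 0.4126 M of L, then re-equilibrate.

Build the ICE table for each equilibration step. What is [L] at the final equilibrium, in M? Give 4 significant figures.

[L]_eq = 3.117 M

Q₀ = 0.268 vs Keq = 1657 ⇒ Q<K, forward
Step 1:
                  C         L
  I           3.087    0.9096
  C          -3.057     6.114
  E         0.02978     7.024
  solve Keq expr → x = 3.057; check Q = 1657
Then change container volume by factor 2 (V_new/V_old).
Step 2:
                  C         L
  I         0.01489     3.512
  C       -0.007381   0.01476
  E        0.007506     3.527
  solve Keq expr → x = 0.007381; check Q = 1657
Then remove 0.4126 M of L.
Step 3:
                  C         L
  I        0.007506     3.114
  C       -0.001641  0.003283
  E        0.005865     3.117
  solve Keq expr → x = 0.001641; check Q = 1657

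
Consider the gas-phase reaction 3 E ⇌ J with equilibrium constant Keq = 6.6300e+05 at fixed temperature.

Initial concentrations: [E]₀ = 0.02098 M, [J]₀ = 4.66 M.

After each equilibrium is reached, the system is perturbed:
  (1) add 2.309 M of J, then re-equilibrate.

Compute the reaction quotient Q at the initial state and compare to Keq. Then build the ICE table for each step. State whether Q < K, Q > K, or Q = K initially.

Q₀ = 5.0463e+05; Q < K (proceeds forward)

Q₀ = 5.0463e+05 vs Keq = 6.6300e+05 ⇒ Q<K, forward
Step 1:
                  E         J
  init      0.02098      4.66
  Δ       -0.001824 6.0793e-04
  eq        0.01916     4.661
  solve Keq expr → x = 6.0793e-04; check Q = 6.6300e+05
Then add 2.309 M of J.
Step 2:
                  E         J
  init      0.01916      6.97
  Δ        0.002749 -9.1631e-04
  eq        0.02191     6.969
  solve Keq expr → x = -9.1631e-04; check Q = 6.6300e+05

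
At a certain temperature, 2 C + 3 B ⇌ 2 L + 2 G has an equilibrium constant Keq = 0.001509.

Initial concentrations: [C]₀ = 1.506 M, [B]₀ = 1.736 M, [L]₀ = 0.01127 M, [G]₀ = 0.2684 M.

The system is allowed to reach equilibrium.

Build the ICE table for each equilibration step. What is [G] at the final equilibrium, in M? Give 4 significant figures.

Q₀ = 7.7111e-07 vs Keq = 0.001509 ⇒ Q<K, forward
Step 1:
                  C         B         L         G
  init        1.506     1.736   0.01127    0.2684
  Δ         -0.1866   -0.2799    0.1866    0.1866
  eq          1.319     1.456    0.1979     0.455
  solve Keq expr → x = 0.09331; check Q = 0.001509

[G]_eq = 0.455 M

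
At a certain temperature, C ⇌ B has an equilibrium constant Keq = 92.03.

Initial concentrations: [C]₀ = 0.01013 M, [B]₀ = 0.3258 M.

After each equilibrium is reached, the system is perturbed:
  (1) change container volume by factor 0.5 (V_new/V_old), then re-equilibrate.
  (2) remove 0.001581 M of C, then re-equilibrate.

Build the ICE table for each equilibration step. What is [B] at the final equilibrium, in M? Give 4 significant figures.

[B]_eq = 0.6631 M

Q₀ = 32.16 vs Keq = 92.03 ⇒ Q<K, forward
Step 1:
                    C           B
  Initial     0.01013      0.3258
  Change    -0.006519    0.006519
  Equil      0.003611      0.3323
  solve Keq expr → x = 0.006519; check Q = 92.03
Then change container volume by factor 0.5 (V_new/V_old).
Step 2:
                    C           B
  Initial    0.007222      0.6646
  Change            0           0
  Equil      0.007222      0.6646
  solve Keq expr → x = 0; check Q = 92.03
Then remove 0.001581 M of C.
Step 3:
                    C           B
  Initial    0.005641      0.6646
  Change     0.001564   -0.001564
  Equil      0.007205      0.6631
  solve Keq expr → x = -0.001564; check Q = 92.03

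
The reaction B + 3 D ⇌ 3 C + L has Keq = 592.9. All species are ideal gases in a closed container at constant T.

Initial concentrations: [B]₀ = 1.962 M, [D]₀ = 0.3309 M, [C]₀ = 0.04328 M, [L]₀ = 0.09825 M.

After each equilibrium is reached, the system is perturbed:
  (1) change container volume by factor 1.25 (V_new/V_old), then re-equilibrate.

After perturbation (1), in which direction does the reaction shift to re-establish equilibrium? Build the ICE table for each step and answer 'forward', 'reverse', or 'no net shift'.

Q₀ = 1.1205e-04 vs Keq = 592.9 ⇒ Q<K, forward
Step 1:
                  B         D         C         L
  I           1.962    0.3309   0.04328   0.09825
  C         -0.1036   -0.3108    0.3108    0.1036
  E           1.858   0.02011    0.3541    0.2018
  solve Keq expr → x = 0.1036; check Q = 592.9
Then change container volume by factor 1.25 (V_new/V_old).
Step 2:
                  B         D         C         L
  I           1.487   0.01609    0.2833    0.1615
  C               0         0         0         0
  E           1.487   0.01609    0.2833    0.1615
  solve Keq expr → x = 0; check Q = 592.9

Direction: no net shift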